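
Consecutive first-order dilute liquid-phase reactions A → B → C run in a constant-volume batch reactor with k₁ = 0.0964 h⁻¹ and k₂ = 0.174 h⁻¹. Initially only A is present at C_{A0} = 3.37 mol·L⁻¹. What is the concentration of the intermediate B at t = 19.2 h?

0.509 mol·L⁻¹

Solving the coupled first-order balances gives C_B(t) = [k₁/(k₂−k₁)]·C_{A0}·(e^(−k₁t) − e^(−k₂t)).
e^(−k₁t) = e^(−0.0964×19.2) = e^(−1.851) = 0.1571; e^(−k₂t) = e^(−3.341) = 0.03541.
C_B = 0.0964×3.37/(0.174−0.0964) × (0.1571−0.03541) = 4.186×0.1217 = 0.5094 mol·L⁻¹.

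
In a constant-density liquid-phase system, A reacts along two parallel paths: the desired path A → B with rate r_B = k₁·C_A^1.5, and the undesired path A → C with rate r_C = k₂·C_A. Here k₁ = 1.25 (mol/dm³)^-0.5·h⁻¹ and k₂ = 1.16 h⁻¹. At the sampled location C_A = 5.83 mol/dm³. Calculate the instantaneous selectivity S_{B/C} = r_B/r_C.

2.60

S_{B/C} = r_B/r_C = (k₁·C_A^1.5)/(k₂·C_A) = (k₁/k₂)·C_A^0.5.
= (1.25×5.830^1.5) / (1.16×5.830) = 17.60/6.763 = 2.60.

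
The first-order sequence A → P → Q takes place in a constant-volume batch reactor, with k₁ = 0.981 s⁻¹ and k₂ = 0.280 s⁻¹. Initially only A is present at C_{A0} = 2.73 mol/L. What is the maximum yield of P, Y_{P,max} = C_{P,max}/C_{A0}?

0.606

Evaluating C_P at t_opt = ln(k₂/k₁)/(k₂−k₁) gives C_{P,max}/C_{A0} = (k₁/k₂)^[k₂/(k₂−k₁)].
= (0.981/0.280)^(0.280/(0.280−0.981)) = (3.504)^(-0.3994) = 0.6060.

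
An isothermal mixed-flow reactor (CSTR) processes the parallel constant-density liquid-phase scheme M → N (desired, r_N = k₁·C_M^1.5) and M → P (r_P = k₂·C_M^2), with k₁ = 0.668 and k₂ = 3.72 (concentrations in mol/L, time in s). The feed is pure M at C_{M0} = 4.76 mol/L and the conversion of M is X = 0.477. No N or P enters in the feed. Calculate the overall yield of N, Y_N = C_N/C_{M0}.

0.0487

Exit C_M = C_{M0}(1−X) = 4.76×0.523 = 2.489 mol/L.
A CSTR operates uniformly at the exit composition, giving r_N = 2.624 and r_P = 23.05 (each k·C_M^n at C_M = 2.489).
Fraction of consumed M going to N: r_N/(r_N+r_P) = 0.1022.
C_N = 0.1022·C_{M0}·X = 0.1022×4.76×0.477 = 0.232 mol/L; Y_N = C_N/C_{M0} = 0.0487.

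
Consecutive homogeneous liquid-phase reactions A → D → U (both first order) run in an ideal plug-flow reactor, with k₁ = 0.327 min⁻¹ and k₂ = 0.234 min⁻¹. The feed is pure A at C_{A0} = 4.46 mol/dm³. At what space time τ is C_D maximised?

3.60 min

The intermediate peaks when r₁ = r₂, i.e. k₁e^(−k₁τ) = k₂e^(−k₂τ), giving τ_opt = ln(k₂/k₁)/(k₂−k₁).
= ln(0.234/0.327)/(0.234−0.327) = ln(0.7156)/-0.09300 = -0.3346/-0.09300 = 3.60 min.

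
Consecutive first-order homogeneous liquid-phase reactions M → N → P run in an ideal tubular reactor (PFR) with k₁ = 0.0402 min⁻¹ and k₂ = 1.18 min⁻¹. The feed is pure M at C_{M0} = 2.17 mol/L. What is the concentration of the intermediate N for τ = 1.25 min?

For first-order series with pure M initially, C_N(τ) = k₁C_{M0}/(k₂−k₁)·(e^(−k₁τ) − e^(−k₂τ)).
e^(−k₁τ) = e^(−0.0402×1.25) = e^(−0.05025) = 0.9510; e^(−k₂τ) = e^(−1.475) = 0.2288.
C_N = 0.0402×2.17/(1.18−0.0402) × (0.9510−0.2288) = 0.07653×0.7222 = 0.05527 mol/L.

0.0553 mol/L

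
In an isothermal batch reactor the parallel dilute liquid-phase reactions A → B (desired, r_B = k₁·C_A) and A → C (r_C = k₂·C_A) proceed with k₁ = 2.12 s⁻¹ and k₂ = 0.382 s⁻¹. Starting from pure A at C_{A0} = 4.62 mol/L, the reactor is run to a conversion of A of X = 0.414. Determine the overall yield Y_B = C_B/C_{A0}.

C_A = C_{A0}(1−X) = 2.707 mol/L.
Both paths are first order in A, so the instantaneous fraction to B is constant: dC_B/d(−C_A) = k₁/(k₁+k₂) = 0.8473.
C_B = 0.8473·(C_{A0}−C_A) = 0.8473×1.913 = 1.62 mol/L.
Y_B = C_B/C_{A0} = 1.621/4.62 = 0.351.

0.351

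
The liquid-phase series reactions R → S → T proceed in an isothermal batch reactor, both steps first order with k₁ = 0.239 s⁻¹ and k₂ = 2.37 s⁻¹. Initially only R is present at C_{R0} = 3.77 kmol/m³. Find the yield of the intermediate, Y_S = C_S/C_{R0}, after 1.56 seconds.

0.0745

Solving the coupled first-order balances gives C_S(t) = [k₁/(k₂−k₁)]·C_{R0}·(e^(−k₁t) − e^(−k₂t)).
e^(−k₁t) = e^(−0.239×1.56) = e^(−0.3728) = 0.6888; e^(−k₂t) = e^(−3.697) = 0.02479.
C_S = 0.239×3.77/(2.37−0.239) × (0.6888−0.02479) = 0.4228×0.6640 = 0.2807 kmol/m³.
Y_S = C_S/C_{R0} = 0.2807/3.77 = 0.0745.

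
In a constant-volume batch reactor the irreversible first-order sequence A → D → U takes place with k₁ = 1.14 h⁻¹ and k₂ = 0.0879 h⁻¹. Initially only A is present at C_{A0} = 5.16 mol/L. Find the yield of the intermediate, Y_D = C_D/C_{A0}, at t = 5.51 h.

Solving the coupled first-order balances gives C_D(t) = [k₁/(k₂−k₁)]·C_{A0}·(e^(−k₁t) − e^(−k₂t)).
e^(−k₁t) = e^(−1.14×5.51) = e^(−6.281) = 0.001871; e^(−k₂t) = e^(−0.4843) = 0.6161.
C_D = 1.14×5.16/(0.0879−1.14) × (0.001871−0.6161) = (-5.591)×(-0.6142) = 3.434 mol/L.
Y_D = C_D/C_{A0} = 3.434/5.16 = 0.666.

0.666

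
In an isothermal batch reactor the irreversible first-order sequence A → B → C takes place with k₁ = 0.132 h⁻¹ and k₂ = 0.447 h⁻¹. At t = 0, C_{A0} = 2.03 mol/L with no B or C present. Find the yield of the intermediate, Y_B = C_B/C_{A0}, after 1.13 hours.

The intermediate concentration in a first-order A→B→C sequence is C_B = k₁C_{A0}(e^(−k₁t) − e^(−k₂t))/(k₂−k₁).
e^(−k₁t) = e^(−0.132×1.13) = e^(−0.1492) = 0.8614; e^(−k₂t) = e^(−0.5051) = 0.6034.
C_B = 0.132×2.03/(0.447−0.132) × (0.8614−0.6034) = 0.8507×0.2580 = 0.2195 mol/L.
Y_B = C_B/C_{A0} = 0.2195/2.03 = 0.108.

0.108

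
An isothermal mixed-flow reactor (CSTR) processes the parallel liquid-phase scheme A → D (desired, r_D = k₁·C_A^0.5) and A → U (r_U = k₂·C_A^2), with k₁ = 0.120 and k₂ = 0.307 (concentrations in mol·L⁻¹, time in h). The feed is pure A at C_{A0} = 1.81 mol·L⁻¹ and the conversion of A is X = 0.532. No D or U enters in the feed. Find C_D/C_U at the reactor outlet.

Exit C_A = C_{A0}(1−X) = 1.81×0.468 = 0.8471 mol·L⁻¹.
A CSTR operates uniformly at the exit composition, giving r_D = 0.1104 and r_U = 0.2203 (each k·C_A^n at C_A = 0.8471).
Overall selectivity = C_D/C_U = r_Dτ/(r_Uτ) = r_D/r_U = 0.501.

0.501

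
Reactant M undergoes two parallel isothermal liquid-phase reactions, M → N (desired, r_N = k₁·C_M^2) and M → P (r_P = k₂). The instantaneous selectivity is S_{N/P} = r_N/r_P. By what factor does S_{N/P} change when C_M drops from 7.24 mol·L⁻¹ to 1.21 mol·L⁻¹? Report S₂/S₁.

S_{N/P} = (k₁/k₂)·C_M^2, so S₂/S₁ = (C_{M,2}/C_{M,1})^2.
= (1.21/7.24)^2 = (0.1671)^2 = 0.0279.

0.0279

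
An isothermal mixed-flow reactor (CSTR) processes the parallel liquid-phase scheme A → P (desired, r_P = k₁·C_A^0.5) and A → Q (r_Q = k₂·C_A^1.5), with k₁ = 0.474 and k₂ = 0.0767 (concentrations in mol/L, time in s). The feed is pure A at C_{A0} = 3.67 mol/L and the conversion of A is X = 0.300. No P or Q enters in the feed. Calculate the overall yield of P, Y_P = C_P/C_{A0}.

0.212

Exit C_A = C_{A0}(1−X) = 3.67×0.700 = 2.569 mol/L.
A CSTR operates uniformly at the exit composition, giving r_P = 0.7597 and r_Q = 0.3158 (each k·C_A^n at C_A = 2.569).
Fraction of consumed A going to P: r_P/(r_P+r_Q) = 0.7064.
C_P = 0.7064·C_{A0}·X = 0.7064×3.67×0.300 = 0.778 mol/L; Y_P = C_P/C_{A0} = 0.212.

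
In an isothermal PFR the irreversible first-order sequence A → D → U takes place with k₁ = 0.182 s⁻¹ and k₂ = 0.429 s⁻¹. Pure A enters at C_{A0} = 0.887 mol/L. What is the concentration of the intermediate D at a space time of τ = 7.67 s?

The intermediate concentration in a first-order A→B→C sequence is C_D = k₁C_{A0}(e^(−k₁τ) − e^(−k₂τ))/(k₂−k₁).
e^(−k₁τ) = e^(−0.182×7.67) = e^(−1.396) = 0.2476; e^(−k₂τ) = e^(−3.290) = 0.03724.
C_D = 0.182×0.887/(0.429−0.182) × (0.2476−0.03724) = 0.6536×0.2104 = 0.1375 mol/L.

0.137 mol/L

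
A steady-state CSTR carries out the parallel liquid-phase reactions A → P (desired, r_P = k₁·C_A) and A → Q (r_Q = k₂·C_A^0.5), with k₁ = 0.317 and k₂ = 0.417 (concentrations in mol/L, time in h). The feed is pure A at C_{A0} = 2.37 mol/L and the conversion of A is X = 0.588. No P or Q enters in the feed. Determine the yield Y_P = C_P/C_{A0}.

0.252

Exit C_A = C_{A0}(1−X) = 2.37×0.412 = 0.9764 mol/L.
In a CSTR the entire volume is at exit conditions, so r_P = 0.317×0.9764 = 0.3095 and r_Q = 0.417×0.9764^0.5 = 0.4121.
Fraction of consumed A going to P: r_P/(r_P+r_Q) = 0.4290.
C_P = 0.4290·C_{A0}·X = 0.4290×2.37×0.588 = 0.598 mol/L; Y_P = C_P/C_{A0} = 0.252.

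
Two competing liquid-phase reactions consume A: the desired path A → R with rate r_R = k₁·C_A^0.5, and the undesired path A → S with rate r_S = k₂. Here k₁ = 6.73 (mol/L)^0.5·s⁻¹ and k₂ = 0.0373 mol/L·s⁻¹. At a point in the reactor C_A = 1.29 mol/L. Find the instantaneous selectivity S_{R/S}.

205

S_{R/S} = r_R/r_S = (k₁·C_A^0.5)/(k₂) = (k₁/k₂)·C_A^0.5.
= (6.73×1.290^0.5) / (0.0373) = 7.644/0.03730 = 205.
Since the desired path is higher order in A, keeping C_A high (PFR or concentrated feed) favours R.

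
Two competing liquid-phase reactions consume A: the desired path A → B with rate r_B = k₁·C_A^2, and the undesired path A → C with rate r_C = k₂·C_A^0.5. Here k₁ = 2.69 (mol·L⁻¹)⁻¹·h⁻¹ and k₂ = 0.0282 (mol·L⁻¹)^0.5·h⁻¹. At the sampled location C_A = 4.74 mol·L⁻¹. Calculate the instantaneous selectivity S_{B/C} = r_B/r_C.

984

S_{B/C} = r_B/r_C = (k₁·C_A^2)/(k₂·C_A^0.5) = (k₁/k₂)·C_A^1.5.
= (2.69×4.740^2) / (0.0282×4.740^0.5) = 60.44/0.06140 = 984.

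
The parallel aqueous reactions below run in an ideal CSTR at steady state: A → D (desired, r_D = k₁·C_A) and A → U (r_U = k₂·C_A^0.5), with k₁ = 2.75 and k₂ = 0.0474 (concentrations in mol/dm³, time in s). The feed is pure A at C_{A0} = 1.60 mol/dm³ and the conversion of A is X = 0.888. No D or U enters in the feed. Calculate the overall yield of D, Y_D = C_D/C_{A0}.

Exit C_A = C_{A0}(1−X) = 1.60×0.112 = 0.1792 mol/dm³.
Rates in a CSTR are evaluated at the outlet concentration: r_D = 2.75×0.1792 = 0.4928, r_U = 0.0474×0.1792^0.5 = 0.02007.
Fraction of consumed A going to D: r_D/(r_D+r_U) = 0.9609.
C_D = 0.9609·C_{A0}·X = 0.9609×1.60×0.888 = 1.37 mol/dm³; Y_D = C_D/C_{A0} = 0.853.

0.853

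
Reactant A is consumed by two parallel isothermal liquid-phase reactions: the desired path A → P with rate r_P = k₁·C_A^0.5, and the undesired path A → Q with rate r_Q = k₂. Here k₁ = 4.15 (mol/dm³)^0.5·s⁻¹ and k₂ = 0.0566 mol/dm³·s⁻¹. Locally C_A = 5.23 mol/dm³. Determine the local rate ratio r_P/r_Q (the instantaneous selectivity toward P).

168

S_{P/Q} = r_P/r_Q = (k₁·C_A^0.5)/(k₂) = (k₁/k₂)·C_A^0.5.
= (4.15×5.230^0.5) / (0.0566) = 9.491/0.05660 = 168.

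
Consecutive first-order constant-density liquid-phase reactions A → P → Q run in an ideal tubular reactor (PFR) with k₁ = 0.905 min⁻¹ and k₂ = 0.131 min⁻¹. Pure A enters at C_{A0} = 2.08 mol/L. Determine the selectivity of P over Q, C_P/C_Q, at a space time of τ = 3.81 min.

2.28

Solving the coupled first-order balances gives C_P(τ) = [k₁/(k₂−k₁)]·C_{A0}·(e^(−k₁τ) − e^(−k₂τ)).
e^(−k₁τ) = e^(−0.905×3.81) = e^(−3.448) = 0.03181; e^(−k₂τ) = e^(−0.4991) = 0.6071.
C_P = 0.905×2.08/(0.131−0.905) × (0.03181−0.6071) = (-2.432)×(-0.5753) = 1.399 mol/L.
C_A = C_{A0}e^(−k₁τ) = 0.06616 mol/L, so C_Q = C_{A0}−C_A−C_P = 0.6148 mol/L; C_P/C_Q = 2.28.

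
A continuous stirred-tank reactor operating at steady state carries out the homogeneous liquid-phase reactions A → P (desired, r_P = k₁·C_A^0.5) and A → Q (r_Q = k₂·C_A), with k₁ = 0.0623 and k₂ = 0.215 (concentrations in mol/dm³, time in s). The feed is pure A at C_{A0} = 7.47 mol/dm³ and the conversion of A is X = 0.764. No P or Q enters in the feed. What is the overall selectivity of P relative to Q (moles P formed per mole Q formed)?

Exit C_A = C_{A0}(1−X) = 7.47×0.236 = 1.763 mol/dm³.
A CSTR operates uniformly at the exit composition, giving r_P = 0.08272 and r_Q = 0.3790 (each k·C_A^n at C_A = 1.763).
Overall selectivity = C_P/C_Q = r_Pτ/(r_Qτ) = r_P/r_Q = 0.218.

0.218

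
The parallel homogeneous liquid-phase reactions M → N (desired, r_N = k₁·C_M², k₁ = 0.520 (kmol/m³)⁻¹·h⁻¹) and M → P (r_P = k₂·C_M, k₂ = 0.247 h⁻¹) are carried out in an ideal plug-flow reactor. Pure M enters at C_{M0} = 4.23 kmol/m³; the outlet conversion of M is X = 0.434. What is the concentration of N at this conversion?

C_M = C_{M0}(1−X) = 2.394 kmol/m³.
Along a PFR/batch, dC_P/dC_M = −r_P/(r_N+r_P) = −k₂/(k₂+k₁·C_M).
Integrating from C_{M0} to C_M: C_P = (0.247/0.520)·ln[(0.247+0.520·4.23)/(0.247+0.520·2.39)] = 0.4750·ln(2.447/1.492) = 0.2349 kmol/m³.
Then C_N = (C_{M0}−C_M) − C_P = 1.836 − 0.2349 = 1.601 kmol/m³.

1.60 kmol/m³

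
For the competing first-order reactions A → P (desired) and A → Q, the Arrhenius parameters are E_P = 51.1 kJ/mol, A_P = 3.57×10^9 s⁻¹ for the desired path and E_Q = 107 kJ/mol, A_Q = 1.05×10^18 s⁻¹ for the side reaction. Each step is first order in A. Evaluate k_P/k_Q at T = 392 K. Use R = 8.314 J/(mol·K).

0.0956

With equal orders, S_{P/Q} = k_P/k_Q = (A_P/A_Q)·exp[(E_Q−E_P)/(RT)].
(E_Q−E_P)/(RT) = (107−51.1)×10³/(8.314×392) = 55900/3259 = 17.15.
k_P/k_Q = (3.57×10^9/1.05×10^18)·exp(17.15) = 3.400×10^-9 × 2.812×10^7 = 0.0956.
Since E_P < E_Q, lowering the temperature improves selectivity toward P.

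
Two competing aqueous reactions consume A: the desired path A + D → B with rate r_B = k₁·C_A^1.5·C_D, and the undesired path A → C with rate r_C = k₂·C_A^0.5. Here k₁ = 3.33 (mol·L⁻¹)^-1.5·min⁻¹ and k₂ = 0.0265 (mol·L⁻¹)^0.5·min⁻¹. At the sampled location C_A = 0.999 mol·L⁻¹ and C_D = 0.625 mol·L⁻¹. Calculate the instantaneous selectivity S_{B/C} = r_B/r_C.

78.5

S_{B/C} = r_B/r_C = (k₁·C_A^1.5·C_D)/(k₂·C_A^0.5) = (k₁/k₂)·C_A·C_D.
= (3.33×0.9990^1.5×0.6250) / (0.0265×0.9990^0.5) = 2.078/0.02649 = 78.5.
Since the desired path is higher order in A, keeping C_A high (PFR or concentrated feed) favours B.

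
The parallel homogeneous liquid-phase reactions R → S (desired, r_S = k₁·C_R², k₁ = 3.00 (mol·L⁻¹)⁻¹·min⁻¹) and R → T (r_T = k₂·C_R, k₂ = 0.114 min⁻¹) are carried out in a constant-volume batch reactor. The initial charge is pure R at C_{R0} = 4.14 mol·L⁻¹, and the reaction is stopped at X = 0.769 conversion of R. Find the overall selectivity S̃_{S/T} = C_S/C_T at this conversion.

C_R = C_{R0}(1−X) = 0.9563 mol·L⁻¹.
Along a PFR/batch, dC_T/dC_R = −r_T/(r_S+r_T) = −k₂/(k₂+k₁·C_R).
Integrating from C_{R0} to C_R: C_T = (0.114/3.00)·ln[(0.114+3.00·4.14)/(0.114+3.00·0.956)] = 0.03800·ln(12.53/2.983) = 0.05455 mol·L⁻¹.
Then C_S = (C_{R0}−C_R) − C_T = 3.184 − 0.05455 = 3.129 mol·L⁻¹.
S̃_{S/T} = C_S/C_T = 3.129/0.05455 = 57.4.

57.4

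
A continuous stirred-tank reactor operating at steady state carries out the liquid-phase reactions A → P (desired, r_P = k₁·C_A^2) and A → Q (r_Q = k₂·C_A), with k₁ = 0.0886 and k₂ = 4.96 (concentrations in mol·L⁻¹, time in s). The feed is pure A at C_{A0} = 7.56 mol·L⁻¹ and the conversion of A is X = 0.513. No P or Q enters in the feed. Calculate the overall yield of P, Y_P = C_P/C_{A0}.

0.0317

Exit C_A = C_{A0}(1−X) = 7.56×0.487 = 3.682 mol·L⁻¹.
Rates in a CSTR are evaluated at the outlet concentration: r_P = 0.0886×3.682^2 = 1.201, r_Q = 4.96×3.682 = 18.26.
Fraction of consumed A going to P: r_P/(r_P+r_Q) = 0.06171.
C_P = 0.06171·C_{A0}·X = 0.06171×7.56×0.513 = 0.239 mol·L⁻¹; Y_P = C_P/C_{A0} = 0.0317.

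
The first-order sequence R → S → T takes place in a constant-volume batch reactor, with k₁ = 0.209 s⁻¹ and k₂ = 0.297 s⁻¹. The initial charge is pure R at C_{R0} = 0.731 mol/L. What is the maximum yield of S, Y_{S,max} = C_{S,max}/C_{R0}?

0.305

Evaluating C_S at t_opt = ln(k₂/k₁)/(k₂−k₁) gives C_{S,max}/C_{R0} = (k₁/k₂)^[k₂/(k₂−k₁)].
= (0.209/0.297)^(0.297/(0.297−0.209)) = (0.7037)^(3.375) = 0.3055.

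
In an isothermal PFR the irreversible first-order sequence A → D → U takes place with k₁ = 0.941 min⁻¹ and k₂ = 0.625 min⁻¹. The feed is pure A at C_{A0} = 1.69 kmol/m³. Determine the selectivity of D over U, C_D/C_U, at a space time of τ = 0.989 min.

2.46

For first-order series with pure A initially, C_D(τ) = k₁C_{A0}/(k₂−k₁)·(e^(−k₁τ) − e^(−k₂τ)).
e^(−k₁τ) = e^(−0.941×0.989) = e^(−0.9306) = 0.3943; e^(−k₂τ) = e^(−0.6181) = 0.5390.
C_D = 0.941×1.69/(0.625−0.941) × (0.3943−0.5390) = (-5.033)×(-0.1447) = 0.7280 kmol/m³.
C_A = C_{A0}e^(−k₁τ) = 0.6664 kmol/m³, so C_U = C_{A0}−C_A−C_D = 0.2956 kmol/m³; C_D/C_U = 2.46.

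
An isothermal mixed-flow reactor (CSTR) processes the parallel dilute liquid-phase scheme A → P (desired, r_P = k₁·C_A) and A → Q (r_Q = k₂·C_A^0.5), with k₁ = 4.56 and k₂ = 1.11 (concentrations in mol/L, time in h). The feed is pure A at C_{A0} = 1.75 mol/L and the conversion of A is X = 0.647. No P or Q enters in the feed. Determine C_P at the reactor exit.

Exit C_A = C_{A0}(1−X) = 1.75×0.353 = 0.6178 mol/L.
A CSTR operates uniformly at the exit composition, giving r_P = 2.817 and r_Q = 0.8724 (each k·C_A^n at C_A = 0.6178).
Fraction of consumed A going to P: r_P/(r_P+r_Q) = 0.7635.
C_P = 0.7635·C_{A0}·X = 0.7635×1.75×0.647 = 0.865 mol/L.

0.865 mol/L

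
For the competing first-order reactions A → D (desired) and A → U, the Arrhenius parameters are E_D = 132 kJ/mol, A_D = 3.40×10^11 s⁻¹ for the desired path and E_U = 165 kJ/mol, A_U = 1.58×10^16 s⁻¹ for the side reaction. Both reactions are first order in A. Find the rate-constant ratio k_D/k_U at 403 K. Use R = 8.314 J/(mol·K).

k_D/k_U = (A_D/A_U)·exp[−(E_D−E_U)/(RT)] = (A_D/A_U)·exp[(E_U−E_D)/(RT)].
(E_U−E_D)/(RT) = (165−132)×10³/(8.314×403) = 33000/3351 = 9.849.
k_D/k_U = (3.40×10^11/1.58×10^16)·exp(9.849) = 2.152×10^-5 × 18942 = 0.408.

0.408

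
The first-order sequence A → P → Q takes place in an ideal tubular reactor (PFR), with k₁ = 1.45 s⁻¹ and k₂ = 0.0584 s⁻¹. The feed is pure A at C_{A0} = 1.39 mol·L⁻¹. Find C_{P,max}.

At the optimum, C_{P,max}/C_{A0} = (k₁/k₂)^[k₂/(k₂−k₁)].
= (1.45/0.0584)^(0.0584/(0.0584−1.45)) = (24.83)^(-0.04197) = 0.8739.
C_{P,max} = 0.8739×1.39 = 1.21 mol·L⁻¹.

1.21 mol·L⁻¹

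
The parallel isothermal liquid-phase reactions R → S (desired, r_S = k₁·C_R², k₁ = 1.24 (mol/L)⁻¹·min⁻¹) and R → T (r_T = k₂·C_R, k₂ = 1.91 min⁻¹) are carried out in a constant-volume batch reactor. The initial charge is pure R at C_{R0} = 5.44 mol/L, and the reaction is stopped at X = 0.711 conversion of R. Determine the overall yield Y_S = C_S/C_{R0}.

C_R = C_{R0}(1−X) = 1.572 mol/L.
Along a PFR/batch, dC_T/dC_R = −r_T/(r_S+r_T) = −k₂/(k₂+k₁·C_R).
Integrating from C_{R0} to C_R: C_T = (1.91/1.24)·ln[(1.91+1.24·5.44)/(1.91+1.24·1.57)] = 1.540·ln(8.656/3.859) = 1.244 mol/L.
Then C_S = (C_{R0}−C_R) − C_T = 3.868 − 1.244 = 2.624 mol/L.
Y_S = C_S/C_{R0} = 2.624/5.44 = 0.482.

0.482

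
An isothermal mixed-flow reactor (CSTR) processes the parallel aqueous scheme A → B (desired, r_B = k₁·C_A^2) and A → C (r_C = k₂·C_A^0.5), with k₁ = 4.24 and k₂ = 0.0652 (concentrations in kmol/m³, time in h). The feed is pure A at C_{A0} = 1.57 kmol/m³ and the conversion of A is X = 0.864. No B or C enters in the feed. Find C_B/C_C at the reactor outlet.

6.42

Exit C_A = C_{A0}(1−X) = 1.57×0.136 = 0.2135 kmol/m³.
Rates in a CSTR are evaluated at the outlet concentration: r_B = 4.24×0.2135^2 = 0.1933, r_C = 0.0652×0.2135^0.5 = 0.03013.
Overall selectivity = C_B/C_C = r_Bτ/(r_Cτ) = r_B/r_C = 6.42.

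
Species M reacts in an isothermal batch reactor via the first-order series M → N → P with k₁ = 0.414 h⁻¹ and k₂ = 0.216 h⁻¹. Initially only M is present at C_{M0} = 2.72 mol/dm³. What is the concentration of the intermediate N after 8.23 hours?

0.773 mol/dm³

The intermediate concentration in a first-order A→B→C sequence is C_N = k₁C_{M0}(e^(−k₁t) − e^(−k₂t))/(k₂−k₁).
e^(−k₁t) = e^(−0.414×8.23) = e^(−3.407) = 0.03313; e^(−k₂t) = e^(−1.778) = 0.1690.
C_N = 0.414×2.72/(0.216−0.414) × (0.03313−0.1690) = (-5.687)×(-0.1359) = 0.7729 mol/dm³.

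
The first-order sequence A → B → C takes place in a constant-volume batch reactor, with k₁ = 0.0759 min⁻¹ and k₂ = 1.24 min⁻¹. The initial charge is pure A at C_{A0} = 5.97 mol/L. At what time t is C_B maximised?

2.40 min

For first-order series the maximum of C_B occurs at t_opt = ln(k₂/k₁)/(k₂−k₁).
= ln(1.24/0.0759)/(1.24−0.0759) = ln(16.34)/1.164 = 2.793/1.164 = 2.40 min.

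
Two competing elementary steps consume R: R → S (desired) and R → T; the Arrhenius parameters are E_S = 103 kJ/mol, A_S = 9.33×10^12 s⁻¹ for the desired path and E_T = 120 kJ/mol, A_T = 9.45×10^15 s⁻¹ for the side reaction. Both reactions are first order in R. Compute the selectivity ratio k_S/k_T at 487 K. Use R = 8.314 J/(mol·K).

0.0658

k_S/k_T = (A_S/A_T)·exp[−(E_S−E_T)/(RT)] = (A_S/A_T)·exp[(E_T−E_S)/(RT)].
(E_T−E_S)/(RT) = (120−103)×10³/(8.314×487) = 17000/4049 = 4.199.
k_S/k_T = (9.33×10^12/9.45×10^15)·exp(4.199) = 9.873×10^-4 × 66.60 = 0.0658.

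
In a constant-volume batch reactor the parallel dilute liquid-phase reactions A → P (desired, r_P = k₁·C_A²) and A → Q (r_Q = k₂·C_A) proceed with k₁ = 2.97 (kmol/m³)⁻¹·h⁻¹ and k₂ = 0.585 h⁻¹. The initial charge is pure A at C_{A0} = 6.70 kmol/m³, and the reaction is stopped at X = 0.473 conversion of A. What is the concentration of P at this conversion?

3.05 kmol/m³

C_A = C_{A0}(1−X) = 3.531 kmol/m³.
Along a PFR/batch, dC_Q/dC_A = −r_Q/(r_P+r_Q) = −k₂/(k₂+k₁·C_A).
Integrating from C_{A0} to C_A: C_Q = (0.585/2.97)·ln[(0.585+2.97·6.70)/(0.585+2.97·3.53)] = 0.1970·ln(20.48/11.07) = 0.1212 kmol/m³.
Then C_P = (C_{A0}−C_A) − C_Q = 3.169 − 0.1212 = 3.048 kmol/m³.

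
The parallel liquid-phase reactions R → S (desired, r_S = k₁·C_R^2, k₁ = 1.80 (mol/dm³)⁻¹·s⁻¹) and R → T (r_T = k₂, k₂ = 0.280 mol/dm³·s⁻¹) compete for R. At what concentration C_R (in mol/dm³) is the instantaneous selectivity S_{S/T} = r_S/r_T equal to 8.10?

S_{S/T} = (k₁/k₂)·C_R^2 ⇒ C_R = (S·k₂/k₁)^(0.5).
= (8.10×0.280/1.80)^(0.5) = (1.260)^(0.5) = 1.12 mol/dm³.

1.12 mol/dm³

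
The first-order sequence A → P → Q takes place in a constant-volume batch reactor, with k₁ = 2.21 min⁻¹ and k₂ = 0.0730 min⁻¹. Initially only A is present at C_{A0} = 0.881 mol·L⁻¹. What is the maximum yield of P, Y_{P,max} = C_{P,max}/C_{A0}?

0.890

For a first-order series the maximum intermediate yield is C_{P,max}/C_{A0} = (k₁/k₂)^[k₂/(k₂−k₁)].
= (2.21/0.0730)^(0.0730/(0.0730−2.21)) = (30.27)^(-0.03416) = 0.8900.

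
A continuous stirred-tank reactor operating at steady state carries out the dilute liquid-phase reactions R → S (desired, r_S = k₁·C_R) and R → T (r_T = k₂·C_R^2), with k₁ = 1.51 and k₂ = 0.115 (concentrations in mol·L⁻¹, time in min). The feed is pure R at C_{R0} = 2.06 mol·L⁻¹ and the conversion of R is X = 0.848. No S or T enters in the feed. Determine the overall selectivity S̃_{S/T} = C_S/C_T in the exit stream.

41.9

Exit C_R = C_{R0}(1−X) = 2.06×0.152 = 0.3131 mol·L⁻¹.
Rates in a CSTR are evaluated at the outlet concentration: r_S = 1.51×0.3131 = 0.4728, r_T = 0.115×0.3131^2 = 0.01128.
Overall selectivity = C_S/C_T = r_Sτ/(r_Tτ) = r_S/r_T = 41.9.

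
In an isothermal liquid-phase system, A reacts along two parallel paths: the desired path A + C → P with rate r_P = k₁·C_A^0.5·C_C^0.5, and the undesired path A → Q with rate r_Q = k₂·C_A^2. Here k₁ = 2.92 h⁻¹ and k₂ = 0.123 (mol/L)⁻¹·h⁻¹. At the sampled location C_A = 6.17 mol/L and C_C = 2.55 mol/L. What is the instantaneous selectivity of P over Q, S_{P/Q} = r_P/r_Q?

2.47

S_{P/Q} = r_P/r_Q = (k₁·C_A^0.5·C_C^0.5)/(k₂·C_A^2) = (k₁/k₂)·C_A^-1.5·C_C^0.5.
= (2.92×6.170^0.5×2.550^0.5) / (0.123×6.170^2) = 11.58/4.682 = 2.47.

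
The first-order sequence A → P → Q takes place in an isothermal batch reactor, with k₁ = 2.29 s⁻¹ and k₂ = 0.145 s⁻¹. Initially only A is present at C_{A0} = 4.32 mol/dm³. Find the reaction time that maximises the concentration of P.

For first-order series the maximum of C_P occurs at t_opt = ln(k₂/k₁)/(k₂−k₁).
= ln(0.145/2.29)/(0.145−2.29) = ln(0.06332)/-2.145 = -2.760/-2.145 = 1.29 s.

1.29 s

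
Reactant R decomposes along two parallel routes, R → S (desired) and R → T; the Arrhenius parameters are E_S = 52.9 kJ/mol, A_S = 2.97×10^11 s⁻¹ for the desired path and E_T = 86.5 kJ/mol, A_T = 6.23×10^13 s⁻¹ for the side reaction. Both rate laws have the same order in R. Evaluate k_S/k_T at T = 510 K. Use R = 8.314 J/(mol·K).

Since both paths have the same order in R, the concentration cancels and S_{S/T} = k_S/k_T = (A_S/A_T)·exp[(E_T−E_S)/(RT)].
(E_T−E_S)/(RT) = (86.5−52.9)×10³/(8.314×510) = 33600/4240 = 7.924.
k_S/k_T = (2.97×10^11/6.23×10^13)·exp(7.924) = 0.004767 × 2764 = 13.2.
Since E_S < E_T, lowering the temperature improves selectivity toward S.

13.2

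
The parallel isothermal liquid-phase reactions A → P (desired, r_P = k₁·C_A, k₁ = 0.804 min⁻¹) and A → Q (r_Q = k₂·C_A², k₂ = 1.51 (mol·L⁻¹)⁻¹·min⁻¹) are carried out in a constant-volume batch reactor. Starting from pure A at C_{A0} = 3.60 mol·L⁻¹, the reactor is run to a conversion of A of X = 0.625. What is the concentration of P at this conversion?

0.419 mol·L⁻¹

C_A = C_{A0}(1−X) = 1.350 mol·L⁻¹.
Along a PFR/batch, dC_P/dC_A = −r_P/(r_P+r_Q) = −k₁/(k₁+k₂·C_A).
Integrating from C_{A0} to C_A: C_P = (0.804/1.51)·ln[(0.804+1.51·3.60)/(0.804+1.51·1.35)] = 0.5325·ln(6.240/2.843) = 0.4187 mol·L⁻¹.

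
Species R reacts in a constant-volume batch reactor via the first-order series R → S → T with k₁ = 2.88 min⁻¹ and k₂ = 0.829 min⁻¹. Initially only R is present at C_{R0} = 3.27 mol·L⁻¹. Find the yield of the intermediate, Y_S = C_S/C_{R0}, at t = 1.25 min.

Solving the coupled first-order balances gives C_S(t) = [k₁/(k₂−k₁)]·C_{R0}·(e^(−k₁t) − e^(−k₂t)).
e^(−k₁t) = e^(−2.88×1.25) = e^(−3.600) = 0.02732; e^(−k₂t) = e^(−1.036) = 0.3548.
C_S = 2.88×3.27/(0.829−2.88) × (0.02732−0.3548) = (-4.592)×(-0.3275) = 1.504 mol·L⁻¹.
Y_S = C_S/C_{R0} = 1.504/3.27 = 0.460.

0.460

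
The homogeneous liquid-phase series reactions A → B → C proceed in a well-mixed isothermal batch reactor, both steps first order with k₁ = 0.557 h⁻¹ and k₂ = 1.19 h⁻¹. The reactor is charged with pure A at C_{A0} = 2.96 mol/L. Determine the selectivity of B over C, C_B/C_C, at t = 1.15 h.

1.03

The intermediate concentration in a first-order A→B→C sequence is C_B = k₁C_{A0}(e^(−k₁t) − e^(−k₂t))/(k₂−k₁).
e^(−k₁t) = e^(−0.557×1.15) = e^(−0.6406) = 0.5270; e^(−k₂t) = e^(−1.368) = 0.2545.
C_B = 0.557×2.96/(1.19−0.557) × (0.5270−0.2545) = 2.605×0.2725 = 0.7098 mol/L.
C_A = C_{A0}e^(−k₁t) = 1.560 mol/L, so C_C = C_{A0}−C_A−C_B = 0.6903 mol/L; C_B/C_C = 1.03.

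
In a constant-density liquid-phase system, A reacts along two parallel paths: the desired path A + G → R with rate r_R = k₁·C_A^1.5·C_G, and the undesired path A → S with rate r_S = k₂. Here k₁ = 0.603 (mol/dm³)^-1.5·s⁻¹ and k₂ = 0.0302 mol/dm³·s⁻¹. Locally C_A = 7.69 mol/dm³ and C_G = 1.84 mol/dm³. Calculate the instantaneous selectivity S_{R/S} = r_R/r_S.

783

S_{R/S} = r_R/r_S = (k₁·C_A^1.5·C_G)/(k₂) = (k₁/k₂)·C_A^1.5·C_G.
= (0.603×7.690^1.5×1.840) / (0.0302) = 23.66/0.03020 = 783.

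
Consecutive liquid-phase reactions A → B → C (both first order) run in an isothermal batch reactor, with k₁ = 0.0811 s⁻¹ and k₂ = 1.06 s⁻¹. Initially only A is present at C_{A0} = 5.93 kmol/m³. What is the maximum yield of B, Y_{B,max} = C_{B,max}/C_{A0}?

0.0618

For a first-order series the maximum intermediate yield is C_{B,max}/C_{A0} = (k₁/k₂)^[k₂/(k₂−k₁)].
= (0.0811/1.06)^(1.06/(1.06−0.0811)) = (0.07651)^(1.083) = 0.06183.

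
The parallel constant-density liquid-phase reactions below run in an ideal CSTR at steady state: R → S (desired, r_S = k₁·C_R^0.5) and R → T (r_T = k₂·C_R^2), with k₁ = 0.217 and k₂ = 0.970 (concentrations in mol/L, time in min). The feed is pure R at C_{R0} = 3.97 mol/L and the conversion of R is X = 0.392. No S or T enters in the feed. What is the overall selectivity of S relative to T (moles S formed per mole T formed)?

Exit C_R = C_{R0}(1−X) = 3.97×0.608 = 2.414 mol/L.
A CSTR operates uniformly at the exit composition, giving r_S = 0.3371 and r_T = 5.651 (each k·C_R^n at C_R = 2.414).
Overall selectivity = C_S/C_T = r_Sτ/(r_Tτ) = r_S/r_T = 0.0597.

0.0597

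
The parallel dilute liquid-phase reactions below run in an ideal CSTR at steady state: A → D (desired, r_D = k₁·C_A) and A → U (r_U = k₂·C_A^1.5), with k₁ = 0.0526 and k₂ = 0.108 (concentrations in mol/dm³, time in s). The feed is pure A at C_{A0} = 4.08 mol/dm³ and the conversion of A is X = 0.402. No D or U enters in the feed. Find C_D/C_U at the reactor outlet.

0.312

Exit C_A = C_{A0}(1−X) = 4.08×0.598 = 2.440 mol/dm³.
In a CSTR the entire volume is at exit conditions, so r_D = 0.0526×2.440 = 0.1283 and r_U = 0.108×2.440^1.5 = 0.4116.
Overall selectivity = C_D/C_U = r_Dτ/(r_Uτ) = r_D/r_U = 0.312.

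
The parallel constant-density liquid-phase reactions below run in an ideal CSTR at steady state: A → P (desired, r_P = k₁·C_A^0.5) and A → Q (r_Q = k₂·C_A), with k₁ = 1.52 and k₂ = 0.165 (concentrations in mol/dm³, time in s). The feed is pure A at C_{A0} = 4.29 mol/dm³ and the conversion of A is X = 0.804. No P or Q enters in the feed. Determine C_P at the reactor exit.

3.14 mol/dm³

Exit C_A = C_{A0}(1−X) = 4.29×0.196 = 0.8408 mol/dm³.
A CSTR operates uniformly at the exit composition, giving r_P = 1.394 and r_Q = 0.1387 (each k·C_A^n at C_A = 0.8408).
Fraction of consumed A going to P: r_P/(r_P+r_Q) = 0.9095.
C_P = 0.9095·C_{A0}·X = 0.9095×4.29×0.804 = 3.14 mol/dm³.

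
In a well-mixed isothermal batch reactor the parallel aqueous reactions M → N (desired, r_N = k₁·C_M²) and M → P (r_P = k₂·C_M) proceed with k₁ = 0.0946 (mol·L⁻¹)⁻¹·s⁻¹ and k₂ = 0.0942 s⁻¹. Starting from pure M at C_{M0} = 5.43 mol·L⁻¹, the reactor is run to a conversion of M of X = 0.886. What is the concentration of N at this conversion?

3.44 mol·L⁻¹

C_M = C_{M0}(1−X) = 0.6190 mol·L⁻¹.
Along a PFR/batch, dC_P/dC_M = −r_P/(r_N+r_P) = −k₂/(k₂+k₁·C_M).
Integrating from C_{M0} to C_M: C_P = (0.0942/0.0946)·ln[(0.0942+0.0946·5.43)/(0.0942+0.0946·0.619)] = 0.9958·ln(0.6079/0.1528) = 1.375 mol·L⁻¹.
Then C_N = (C_{M0}−C_M) − C_P = 4.811 − 1.375 = 3.436 mol·L⁻¹.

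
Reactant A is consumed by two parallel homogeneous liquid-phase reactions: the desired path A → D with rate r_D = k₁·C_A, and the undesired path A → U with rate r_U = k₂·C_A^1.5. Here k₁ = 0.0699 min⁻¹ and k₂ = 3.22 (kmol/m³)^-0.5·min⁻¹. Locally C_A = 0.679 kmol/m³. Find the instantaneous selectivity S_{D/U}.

S_{D/U} = r_D/r_U = (k₁·C_A)/(k₂·C_A^1.5) = (k₁/k₂)·C_A^-0.5.
= (0.0699×0.6790) / (3.22×0.6790^1.5) = 0.04746/1.802 = 0.0263.

0.0263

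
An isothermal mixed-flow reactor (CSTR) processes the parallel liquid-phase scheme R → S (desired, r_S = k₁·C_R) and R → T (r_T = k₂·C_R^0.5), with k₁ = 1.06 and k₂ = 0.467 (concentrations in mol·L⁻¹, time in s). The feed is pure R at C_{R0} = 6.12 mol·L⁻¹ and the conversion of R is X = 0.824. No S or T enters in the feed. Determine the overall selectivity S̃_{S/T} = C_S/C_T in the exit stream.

Exit C_R = C_{R0}(1−X) = 6.12×0.176 = 1.077 mol·L⁻¹.
In a CSTR the entire volume is at exit conditions, so r_S = 1.06×1.077 = 1.142 and r_T = 0.467×1.077^0.5 = 0.4847.
Overall selectivity = C_S/C_T = r_Sτ/(r_Tτ) = r_S/r_T = 2.36.

2.36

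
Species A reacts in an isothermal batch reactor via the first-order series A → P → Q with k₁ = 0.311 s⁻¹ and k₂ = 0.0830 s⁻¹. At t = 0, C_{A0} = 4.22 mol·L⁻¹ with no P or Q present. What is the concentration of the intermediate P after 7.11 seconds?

2.56 mol·L⁻¹

Solving the coupled first-order balances gives C_P(t) = [k₁/(k₂−k₁)]·C_{A0}·(e^(−k₁t) − e^(−k₂t)).
e^(−k₁t) = e^(−0.311×7.11) = e^(−2.211) = 0.1096; e^(−k₂t) = e^(−0.5901) = 0.5543.
C_P = 0.311×4.22/(0.0830−0.311) × (0.1096−0.5543) = (-5.756)×(-0.4447) = 2.560 mol·L⁻¹.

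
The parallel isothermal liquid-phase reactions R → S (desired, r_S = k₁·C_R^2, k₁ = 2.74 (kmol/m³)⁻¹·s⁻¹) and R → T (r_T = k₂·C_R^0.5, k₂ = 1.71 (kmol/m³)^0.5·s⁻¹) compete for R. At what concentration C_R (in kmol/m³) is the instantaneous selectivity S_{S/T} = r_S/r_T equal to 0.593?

S_{S/T} = (k₁/k₂)·C_R^1.5 ⇒ C_R = (S·k₂/k₁)^(1/1.5).
= (0.593×1.71/2.74)^(0.6667) = (0.3701)^(0.6667) = 0.515 kmol/m³.

0.515 kmol/m³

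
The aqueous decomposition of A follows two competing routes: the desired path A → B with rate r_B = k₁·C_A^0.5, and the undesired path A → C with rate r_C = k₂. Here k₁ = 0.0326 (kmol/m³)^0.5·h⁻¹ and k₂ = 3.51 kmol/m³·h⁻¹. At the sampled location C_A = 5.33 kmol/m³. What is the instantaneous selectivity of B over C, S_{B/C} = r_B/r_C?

0.0214

S_{B/C} = r_B/r_C = (k₁·C_A^0.5)/(k₂) = (k₁/k₂)·C_A^0.5.
= (0.0326×5.330^0.5) / (3.51) = 0.07526/3.510 = 0.0214.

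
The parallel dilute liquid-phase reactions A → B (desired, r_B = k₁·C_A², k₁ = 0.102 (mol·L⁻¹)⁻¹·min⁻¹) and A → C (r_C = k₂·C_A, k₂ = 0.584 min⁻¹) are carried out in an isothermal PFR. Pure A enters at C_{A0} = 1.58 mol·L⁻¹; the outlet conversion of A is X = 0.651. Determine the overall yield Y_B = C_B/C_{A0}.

C_A = C_{A0}(1−X) = 0.5514 mol·L⁻¹.
Along a PFR/batch, dC_C/dC_A = −r_C/(r_B+r_C) = −k₂/(k₂+k₁·C_A).
Integrating from C_{A0} to C_A: C_C = (0.584/0.102)·ln[(0.584+0.102·1.58)/(0.584+0.102·0.551)] = 5.725·ln(0.7452/0.6402) = 0.8688 mol·L⁻¹.
Then C_B = (C_{A0}−C_A) − C_C = 1.029 − 0.8688 = 0.1597 mol·L⁻¹.
Y_B = C_B/C_{A0} = 0.1597/1.58 = 0.101.

0.101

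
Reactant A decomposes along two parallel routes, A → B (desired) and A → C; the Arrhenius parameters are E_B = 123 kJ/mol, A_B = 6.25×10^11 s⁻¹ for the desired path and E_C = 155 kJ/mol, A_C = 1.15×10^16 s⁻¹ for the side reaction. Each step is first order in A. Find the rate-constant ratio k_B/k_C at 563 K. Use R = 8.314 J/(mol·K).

Since both paths have the same order in A, the concentration cancels and S_{B/C} = k_B/k_C = (A_B/A_C)·exp[(E_C−E_B)/(RT)].
(E_C−E_B)/(RT) = (155−123)×10³/(8.314×563) = 32000/4681 = 6.836.
k_B/k_C = (6.25×10^11/1.15×10^16)·exp(6.836) = 5.435×10^-5 × 931.2 = 0.0506.

0.0506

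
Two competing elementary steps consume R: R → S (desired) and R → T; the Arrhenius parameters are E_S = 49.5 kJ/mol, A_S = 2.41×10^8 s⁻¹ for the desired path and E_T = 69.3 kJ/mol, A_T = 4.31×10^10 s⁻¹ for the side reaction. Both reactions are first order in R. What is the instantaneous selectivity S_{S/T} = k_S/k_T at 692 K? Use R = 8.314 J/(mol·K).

Since both paths have the same order in R, the concentration cancels and S_{S/T} = k_S/k_T = (A_S/A_T)·exp[(E_T−E_S)/(RT)].
(E_T−E_S)/(RT) = (69.3−49.5)×10³/(8.314×692) = 19800/5753 = 3.442.
k_S/k_T = (2.41×10^8/4.31×10^10)·exp(3.442) = 0.005592 × 31.23 = 0.175.
Since E_S < E_T, lowering the temperature improves selectivity toward S.

0.175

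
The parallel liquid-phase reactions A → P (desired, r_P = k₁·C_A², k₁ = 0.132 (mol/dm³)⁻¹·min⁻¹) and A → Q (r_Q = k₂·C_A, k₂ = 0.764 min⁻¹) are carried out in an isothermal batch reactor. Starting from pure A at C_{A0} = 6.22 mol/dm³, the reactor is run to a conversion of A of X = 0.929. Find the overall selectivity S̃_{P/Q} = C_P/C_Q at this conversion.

C_A = C_{A0}(1−X) = 0.4416 mol/dm³.
Along a PFR/batch, dC_Q/dC_A = −r_Q/(r_P+r_Q) = −k₂/(k₂+k₁·C_A).
Integrating from C_{A0} to C_A: C_Q = (0.764/0.132)·ln[(0.764+0.132·6.22)/(0.764+0.132·0.442)] = 5.788·ln(1.585/0.8223) = 3.798 mol/dm³.
Then C_P = (C_{A0}−C_A) − C_Q = 5.778 − 3.798 = 1.980 mol/dm³.
S̃_{P/Q} = C_P/C_Q = 1.980/3.798 = 0.521.

0.521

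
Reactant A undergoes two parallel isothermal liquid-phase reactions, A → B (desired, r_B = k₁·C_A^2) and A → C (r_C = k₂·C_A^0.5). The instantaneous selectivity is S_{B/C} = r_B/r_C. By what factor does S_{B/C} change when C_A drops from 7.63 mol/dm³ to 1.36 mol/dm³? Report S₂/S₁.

S_{B/C} = (k₁/k₂)·C_A^1.5, so S₂/S₁ = (C_{A,2}/C_{A,1})^1.5.
= (1.36/7.63)^1.5 = (0.1782)^1.5 = 0.0753.
Selectivity toward B falls as C_A falls — high-concentration operation is favoured.

0.0753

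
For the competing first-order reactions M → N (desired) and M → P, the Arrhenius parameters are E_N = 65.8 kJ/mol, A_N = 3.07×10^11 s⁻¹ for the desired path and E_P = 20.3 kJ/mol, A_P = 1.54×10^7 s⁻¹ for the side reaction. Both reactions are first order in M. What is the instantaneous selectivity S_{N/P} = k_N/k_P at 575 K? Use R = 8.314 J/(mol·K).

k_N/k_P = (A_N/A_P)·exp[−(E_N−E_P)/(RT)] = (A_N/A_P)·exp[(E_P−E_N)/(RT)].
(E_P−E_N)/(RT) = (20.3−65.8)×10³/(8.314×575) = -45500/4781 = -9.518.
k_N/k_P = (3.07×10^11/1.54×10^7)·exp(-9.518) = 19935 × 7.354×10^-5 = 1.47.

1.47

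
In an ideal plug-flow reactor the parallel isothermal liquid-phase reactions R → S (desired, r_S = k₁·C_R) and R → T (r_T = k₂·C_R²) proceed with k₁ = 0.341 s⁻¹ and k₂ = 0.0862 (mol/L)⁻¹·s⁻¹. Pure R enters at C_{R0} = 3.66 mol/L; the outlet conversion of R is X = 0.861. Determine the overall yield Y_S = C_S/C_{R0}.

C_R = C_{R0}(1−X) = 0.5087 mol/L.
Along a PFR/batch, dC_S/dC_R = −r_S/(r_S+r_T) = −k₁/(k₁+k₂·C_R).
Integrating from C_{R0} to C_R: C_S = (0.341/0.0862)·ln[(0.341+0.0862·3.66)/(0.341+0.0862·0.509)] = 3.956·ln(0.6565/0.3849) = 2.113 mol/L.
Y_S = C_S/C_{R0} = 2.113/3.66 = 0.577.

0.577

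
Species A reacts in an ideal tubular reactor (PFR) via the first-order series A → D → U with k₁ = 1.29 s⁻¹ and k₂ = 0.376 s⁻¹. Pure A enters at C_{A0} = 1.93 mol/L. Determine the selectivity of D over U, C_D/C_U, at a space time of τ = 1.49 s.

The intermediate concentration in a first-order A→B→C sequence is C_D = k₁C_{A0}(e^(−k₁τ) − e^(−k₂τ))/(k₂−k₁).
e^(−k₁τ) = e^(−1.29×1.49) = e^(−1.922) = 0.1463; e^(−k₂τ) = e^(−0.5602) = 0.5711.
C_D = 1.29×1.93/(0.376−1.29) × (0.1463−0.5711) = (-2.724)×(-0.4248) = 1.157 mol/L.
C_A = C_{A0}e^(−k₁τ) = 0.2824 mol/L, so C_U = C_{A0}−C_A−C_D = 0.4906 mol/L; C_D/C_U = 2.36.

2.36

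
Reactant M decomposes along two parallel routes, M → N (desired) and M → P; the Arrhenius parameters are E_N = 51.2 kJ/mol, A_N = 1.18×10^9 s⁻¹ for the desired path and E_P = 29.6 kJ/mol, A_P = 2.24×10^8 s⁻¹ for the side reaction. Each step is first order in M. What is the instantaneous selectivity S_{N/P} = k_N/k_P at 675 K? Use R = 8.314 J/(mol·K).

With equal orders, S_{N/P} = k_N/k_P = (A_N/A_P)·exp[(E_P−E_N)/(RT)].
(E_P−E_N)/(RT) = (29.6−51.2)×10³/(8.314×675) = -21600/5612 = -3.849.
k_N/k_P = (1.18×10^9/2.24×10^8)·exp(-3.849) = 5.268 × 0.02130 = 0.112.

0.112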